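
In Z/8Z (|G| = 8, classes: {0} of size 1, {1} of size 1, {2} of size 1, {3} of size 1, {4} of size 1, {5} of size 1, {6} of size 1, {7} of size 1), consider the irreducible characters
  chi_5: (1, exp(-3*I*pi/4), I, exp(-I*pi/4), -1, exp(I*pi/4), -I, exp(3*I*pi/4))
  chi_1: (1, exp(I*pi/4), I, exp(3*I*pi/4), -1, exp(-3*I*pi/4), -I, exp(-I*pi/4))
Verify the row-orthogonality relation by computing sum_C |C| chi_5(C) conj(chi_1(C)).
Sum = 0; so <chi_5, chi_1> = 0 (distinct irreducibles are orthogonal).

Why: Compute term by term over conjugacy classes (|C| * chi_5(C) * conj(chi_1(C))):
  1*(1)*conj(1) + 1*(exp(-3*I*pi/4))*conj(exp(I*pi/4)) + 1*(I)*conj(I) + 1*(exp(-I*pi/4))*conj(exp(3*I*pi/4)) + 1*(-1)*conj(-1) + 1*(exp(I*pi/4))*conj(exp(-3*I*pi/4)) + 1*(-I)*conj(-I) + 1*(exp(3*I*pi/4))*conj(exp(-I*pi/4))
  = (1) + (-1) + (1) + (-1) + (1) + (-1) + (1) + (-1)
  = 0.
(Exp terms are combined using exp(i*s)*conj(exp(i*t)) = exp(i*(s-t)), and sums of them are collapsed using the identity that for every m > 1 the m distinct m-th roots of unity sum to 0, e.g. 1 + exp(2*I*pi/3) + exp(-2*I*pi/3) = 0.)
Dividing by |G| = 8 gives 0/8 = 0, matching the row-orthogonality relation <chi_5, chi_1> = [chi_5 = chi_1].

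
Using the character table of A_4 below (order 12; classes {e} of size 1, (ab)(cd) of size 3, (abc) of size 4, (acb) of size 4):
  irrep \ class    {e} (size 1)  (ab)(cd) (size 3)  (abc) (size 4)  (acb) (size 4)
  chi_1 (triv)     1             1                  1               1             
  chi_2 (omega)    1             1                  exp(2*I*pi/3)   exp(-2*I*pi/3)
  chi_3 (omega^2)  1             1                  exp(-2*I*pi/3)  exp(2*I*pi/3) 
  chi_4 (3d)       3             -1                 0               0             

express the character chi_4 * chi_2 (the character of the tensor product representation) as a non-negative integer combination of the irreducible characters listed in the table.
chi_4 tensor chi_2 = chi_4 (all other irreducibles have multiplicity 0).

Reasoning: The character of a tensor product is the pointwise product (chi_4 * chi_2)(C) = chi_4(C) * chi_2(C):
  {e}: (3)*(1), (ab)(cd): (-1)*(1), (abc): (0)*(exp(2*I*pi/3)), (acb): (0)*(exp(-2*I*pi/3))
so (chi_4 * chi_2) takes values
  {e} -> 3, (ab)(cd) -> -1, (abc) -> 0, (acb) -> 0.
Now take the inner product of this character with each irreducible chi from the table, <chi_4*chi_2, chi> = (1/12) sum_C |C| (chi_4*chi_2)(C) conj(chi(C)):
  <chi_4*chi_2, chi_1> = (1/12)[1*(3)*conj(1) + 3*(-1)*conj(1) + 4*(0)*conj(1) + 4*(0)*conj(1)]
      = (1/12)[(3) + (-3) + (0) + (0)] = 0/12 = 0
  <chi_4*chi_2, chi_2> = (1/12)[1*(3)*conj(1) + 3*(-1)*conj(1) + 4*(0)*conj(exp(2*I*pi/3)) + 4*(0)*conj(exp(-2*I*pi/3))]
      = (1/12)[(3) + (-3) + (0) + (0)] = 0/12 = 0
  <chi_4*chi_2, chi_3> = (1/12)[1*(3)*conj(1) + 3*(-1)*conj(1) + 4*(0)*conj(exp(-2*I*pi/3)) + 4*(0)*conj(exp(2*I*pi/3))]
      = (1/12)[(3) + (-3) + (0) + (0)] = 0/12 = 0
  <chi_4*chi_2, chi_4> = (1/12)[1*(3)*conj(3) + 3*(-1)*conj(-1) + 4*(0)*conj(0) + 4*(0)*conj(0)]
      = (1/12)[(9) + (3) + (0) + (0)] = 12/12 = 1
(Exp terms are combined using exp(i*s)*conj(exp(i*t)) = exp(i*(s-t)), and sums of them are collapsed using the identity that for every m > 1 the m distinct m-th roots of unity sum to 0, e.g. 1 + exp(2*I*pi/3) + exp(-2*I*pi/3) = 0.)
Hence the multiplicities are chi_4: 1. Dimension check: dim(chi_4)*dim(chi_2) = 3*1 = 3 and sum (mult * dim) = 1*3 = 3.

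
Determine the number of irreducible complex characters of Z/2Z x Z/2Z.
4

Justification: The number of irreducible complex representations of a finite group equals its number of conjugacy classes. Z/2Z x Z/2Z is abelian of order 4, so every element is its own conjugacy class: 4 classes, so Z/2Z x Z/2Z (order 4) has exactly 4 irreducible complex representations.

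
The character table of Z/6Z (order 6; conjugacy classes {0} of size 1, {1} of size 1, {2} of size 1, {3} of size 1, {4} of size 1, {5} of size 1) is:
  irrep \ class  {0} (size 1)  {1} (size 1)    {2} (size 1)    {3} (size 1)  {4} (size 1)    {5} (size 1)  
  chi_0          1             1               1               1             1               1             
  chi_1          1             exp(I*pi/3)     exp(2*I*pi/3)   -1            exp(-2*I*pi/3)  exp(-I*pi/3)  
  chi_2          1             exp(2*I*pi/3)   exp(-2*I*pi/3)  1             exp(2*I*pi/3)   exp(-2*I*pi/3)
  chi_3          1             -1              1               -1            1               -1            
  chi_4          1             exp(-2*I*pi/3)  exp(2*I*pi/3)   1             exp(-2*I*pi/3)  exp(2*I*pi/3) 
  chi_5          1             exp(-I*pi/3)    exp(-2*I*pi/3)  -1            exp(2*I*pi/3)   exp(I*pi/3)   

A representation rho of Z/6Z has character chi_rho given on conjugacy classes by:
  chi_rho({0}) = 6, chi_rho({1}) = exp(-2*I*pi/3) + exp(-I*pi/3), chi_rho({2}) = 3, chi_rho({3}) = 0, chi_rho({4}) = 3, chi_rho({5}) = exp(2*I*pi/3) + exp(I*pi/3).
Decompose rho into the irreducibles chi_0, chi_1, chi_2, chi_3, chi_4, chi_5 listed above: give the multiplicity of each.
Multiplicities: chi_0: 2, chi_1: 0, chi_2: 0, chi_3: 2, chi_4: 1, chi_5: 1.

Argument: Use <chi_rho, chi> = (1/|G|) sum_C |C| * chi_rho(C) * conj(chi(C)) with |G| = 6 for each irreducible chi in the table:
  <chi_rho, chi_0> = (1/6)[1*(6)*conj(1) + 1*(exp(-2*I*pi/3) + exp(-I*pi/3))*conj(1) + 1*(3)*conj(1) + 1*(0)*conj(1) + 1*(3)*conj(1) + 1*(exp(2*I*pi/3) + exp(I*pi/3))*conj(1)]
      = (1/6)[(6) + (exp(-2*I*pi/3) + exp(-I*pi/3)) + (3) + (0) + (3) + (exp(2*I*pi/3) + exp(I*pi/3))] = 12/6 = 2
  <chi_rho, chi_1> = (1/6)[1*(6)*conj(1) + 1*(exp(-2*I*pi/3) + exp(-I*pi/3))*conj(exp(I*pi/3)) + 1*(3)*conj(exp(2*I*pi/3)) + 1*(0)*conj(-1) + 1*(3)*conj(exp(-2*I*pi/3)) + 1*(exp(2*I*pi/3) + exp(I*pi/3))*conj(exp(-I*pi/3))]
      = (1/6)[(6) + (-1 + exp(-2*I*pi/3)) + (1 + 4*exp(-2*I*pi/3) + exp(2*I*pi/3)) + (0) + (1 + exp(-2*I*pi/3) + 4*exp(2*I*pi/3)) + (-1 + exp(2*I*pi/3))] = 0/6 = 0
  <chi_rho, chi_2> = (1/6)[1*(6)*conj(1) + 1*(exp(-2*I*pi/3) + exp(-I*pi/3))*conj(exp(2*I*pi/3)) + 1*(3)*conj(exp(-2*I*pi/3)) + 1*(0)*conj(1) + 1*(3)*conj(exp(2*I*pi/3)) + 1*(exp(2*I*pi/3) + exp(I*pi/3))*conj(exp(-2*I*pi/3))]
      = (1/6)[(6) + (-1 + exp(2*I*pi/3)) + (1 + exp(-2*I*pi/3) + 4*exp(2*I*pi/3)) + (0) + (1 + 4*exp(-2*I*pi/3) + exp(2*I*pi/3)) + (-1 + exp(-2*I*pi/3))] = 0/6 = 0
  <chi_rho, chi_3> = (1/6)[1*(6)*conj(1) + 1*(exp(-2*I*pi/3) + exp(-I*pi/3))*conj(-1) + 1*(3)*conj(1) + 1*(0)*conj(-1) + 1*(3)*conj(1) + 1*(exp(2*I*pi/3) + exp(I*pi/3))*conj(-1)]
      = (1/6)[(6) + (-exp(-I*pi/3) - exp(-2*I*pi/3)) + (3) + (0) + (3) + (-exp(I*pi/3) - exp(2*I*pi/3))] = 12/6 = 2
  <chi_rho, chi_4> = (1/6)[1*(6)*conj(1) + 1*(exp(-2*I*pi/3) + exp(-I*pi/3))*conj(exp(-2*I*pi/3)) + 1*(3)*conj(exp(2*I*pi/3)) + 1*(0)*conj(1) + 1*(3)*conj(exp(-2*I*pi/3)) + 1*(exp(2*I*pi/3) + exp(I*pi/3))*conj(exp(2*I*pi/3))]
      = (1/6)[(6) + (1 + exp(I*pi/3)) + (1 + 4*exp(-2*I*pi/3) + exp(2*I*pi/3)) + (0) + (1 + exp(-2*I*pi/3) + 4*exp(2*I*pi/3)) + (1 + exp(-I*pi/3))] = 6/6 = 1
  <chi_rho, chi_5> = (1/6)[1*(6)*conj(1) + 1*(exp(-2*I*pi/3) + exp(-I*pi/3))*conj(exp(-I*pi/3)) + 1*(3)*conj(exp(-2*I*pi/3)) + 1*(0)*conj(-1) + 1*(3)*conj(exp(2*I*pi/3)) + 1*(exp(2*I*pi/3) + exp(I*pi/3))*conj(exp(I*pi/3))]
      = (1/6)[(6) + (1 + exp(-I*pi/3)) + (1 + exp(-2*I*pi/3) + 4*exp(2*I*pi/3)) + (0) + (1 + 4*exp(-2*I*pi/3) + exp(2*I*pi/3)) + (1 + exp(I*pi/3))] = 6/6 = 1
(Exp terms are combined using exp(i*s)*conj(exp(i*t)) = exp(i*(s-t)), and sums of them are collapsed using the identity that for every m > 1 the m distinct m-th roots of unity sum to 0, e.g. 1 + exp(2*I*pi/3) + exp(-2*I*pi/3) = 0.)
Dimension check: dim(rho) = sum (mult * dim) = 2*1 + 0*1 + 0*1 + 2*1 + 1*1 + 1*1 = 6 = chi_rho(e) = 6.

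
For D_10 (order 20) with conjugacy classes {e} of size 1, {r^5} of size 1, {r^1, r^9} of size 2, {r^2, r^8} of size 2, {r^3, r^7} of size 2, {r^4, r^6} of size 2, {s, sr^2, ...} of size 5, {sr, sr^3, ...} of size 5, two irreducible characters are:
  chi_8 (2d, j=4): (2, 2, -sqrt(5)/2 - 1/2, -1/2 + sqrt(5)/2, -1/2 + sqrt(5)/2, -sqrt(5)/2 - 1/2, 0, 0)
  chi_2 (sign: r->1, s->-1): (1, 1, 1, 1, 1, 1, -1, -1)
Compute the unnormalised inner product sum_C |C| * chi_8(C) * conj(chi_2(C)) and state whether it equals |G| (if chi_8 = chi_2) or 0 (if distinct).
Sum = 0; so <chi_8, chi_2> = 0 (distinct irreducibles are orthogonal).

Reasoning: Compute term by term over conjugacy classes (|C| * chi_8(C) * conj(chi_2(C))):
  1*(2)*conj(1) + 1*(2)*conj(1) + 2*(-sqrt(5)/2 - 1/2)*conj(1) + 2*(-1/2 + sqrt(5)/2)*conj(1) + 2*(-1/2 + sqrt(5)/2)*conj(1) + 2*(-sqrt(5)/2 - 1/2)*conj(1) + 5*(0)*conj(-1) + 5*(0)*conj(-1)
  = (2) + (2) + (-sqrt(5) - 1) + (-1 + sqrt(5)) + (-1 + sqrt(5)) + (-sqrt(5) - 1) + (0) + (0)
  = 0.
Dividing by |G| = 20 gives 0/20 = 0, matching the row-orthogonality relation <chi_8, chi_2> = [chi_8 = chi_2].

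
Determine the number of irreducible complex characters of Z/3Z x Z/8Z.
24

Proof sketch: The number of irreducible complex representations of a finite group equals its number of conjugacy classes. Z/3Z x Z/8Z is abelian of order 24, so every element is its own conjugacy class: 24 classes, so Z/3Z x Z/8Z (order 24) has exactly 24 irreducible complex representations.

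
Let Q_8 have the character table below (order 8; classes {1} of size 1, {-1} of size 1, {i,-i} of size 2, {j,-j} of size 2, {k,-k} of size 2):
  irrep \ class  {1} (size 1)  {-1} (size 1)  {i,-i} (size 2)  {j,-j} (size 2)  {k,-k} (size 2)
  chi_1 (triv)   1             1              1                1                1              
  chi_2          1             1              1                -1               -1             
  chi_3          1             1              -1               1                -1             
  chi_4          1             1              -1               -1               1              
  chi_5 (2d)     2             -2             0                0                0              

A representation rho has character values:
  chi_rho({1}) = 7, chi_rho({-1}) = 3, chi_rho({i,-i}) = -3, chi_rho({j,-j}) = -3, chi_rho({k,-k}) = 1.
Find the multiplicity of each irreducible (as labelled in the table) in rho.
Multiplicities: chi_1: 0, chi_2: 1, chi_3: 1, chi_4: 3, chi_5: 1.

Argument: Use <chi_rho, chi> = (1/|G|) sum_C |C| * chi_rho(C) * conj(chi(C)) with |G| = 8 for each irreducible chi in the table:
  <chi_rho, chi_1> = (1/8)[1*(7)*conj(1) + 1*(3)*conj(1) + 2*(-3)*conj(1) + 2*(-3)*conj(1) + 2*(1)*conj(1)]
      = (1/8)[(7) + (3) + (-6) + (-6) + (2)] = 0/8 = 0
  <chi_rho, chi_2> = (1/8)[1*(7)*conj(1) + 1*(3)*conj(1) + 2*(-3)*conj(1) + 2*(-3)*conj(-1) + 2*(1)*conj(-1)]
      = (1/8)[(7) + (3) + (-6) + (6) + (-2)] = 8/8 = 1
  <chi_rho, chi_3> = (1/8)[1*(7)*conj(1) + 1*(3)*conj(1) + 2*(-3)*conj(-1) + 2*(-3)*conj(1) + 2*(1)*conj(-1)]
      = (1/8)[(7) + (3) + (6) + (-6) + (-2)] = 8/8 = 1
  <chi_rho, chi_4> = (1/8)[1*(7)*conj(1) + 1*(3)*conj(1) + 2*(-3)*conj(-1) + 2*(-3)*conj(-1) + 2*(1)*conj(1)]
      = (1/8)[(7) + (3) + (6) + (6) + (2)] = 24/8 = 3
  <chi_rho, chi_5> = (1/8)[1*(7)*conj(2) + 1*(3)*conj(-2) + 2*(-3)*conj(0) + 2*(-3)*conj(0) + 2*(1)*conj(0)]
      = (1/8)[(14) + (-6) + (0) + (0) + (0)] = 8/8 = 1
Dimension check: dim(rho) = sum (mult * dim) = 0*1 + 1*1 + 1*1 + 3*1 + 1*2 = 7 = chi_rho(e) = 7.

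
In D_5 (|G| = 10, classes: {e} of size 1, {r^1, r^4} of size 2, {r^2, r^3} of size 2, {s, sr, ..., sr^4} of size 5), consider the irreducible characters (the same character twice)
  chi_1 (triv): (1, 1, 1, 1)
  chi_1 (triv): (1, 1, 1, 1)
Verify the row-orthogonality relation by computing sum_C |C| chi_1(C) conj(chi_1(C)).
Sum = 10 = |G| = 10; so <chi_1, chi_1> = 1 (norm-1 confirms irreducibility).

Derivation: Compute term by term over conjugacy classes (|C| * chi_1(C) * conj(chi_1(C))):
  1*(1)*conj(1) + 2*(1)*conj(1) + 2*(1)*conj(1) + 5*(1)*conj(1)
  = (1) + (2) + (2) + (5)
  = 10.
Dividing by |G| = 10 gives 10/10 = 1, matching the row-orthogonality relation <chi_1, chi_1> = [chi_1 = chi_1].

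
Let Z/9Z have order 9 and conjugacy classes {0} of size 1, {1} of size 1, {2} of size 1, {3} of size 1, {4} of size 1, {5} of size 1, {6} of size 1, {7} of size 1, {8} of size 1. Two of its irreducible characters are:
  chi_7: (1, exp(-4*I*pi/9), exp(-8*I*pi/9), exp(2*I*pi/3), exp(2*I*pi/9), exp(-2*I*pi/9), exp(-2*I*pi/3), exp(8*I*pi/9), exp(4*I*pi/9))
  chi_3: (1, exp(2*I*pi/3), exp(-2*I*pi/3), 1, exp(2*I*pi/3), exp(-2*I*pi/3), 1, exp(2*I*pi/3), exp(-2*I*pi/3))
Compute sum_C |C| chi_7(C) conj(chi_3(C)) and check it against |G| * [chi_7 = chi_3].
Sum = 0; so <chi_7, chi_3> = 0 (distinct irreducibles are orthogonal).

Compute term by term over conjugacy classes (|C| * chi_7(C) * conj(chi_3(C))):
  1*(1)*conj(1) + 1*(exp(-4*I*pi/9))*conj(exp(2*I*pi/3)) + 1*(exp(-8*I*pi/9))*conj(exp(-2*I*pi/3)) + 1*(exp(2*I*pi/3))*conj(1) + 1*(exp(2*I*pi/9))*conj(exp(2*I*pi/3)) + 1*(exp(-2*I*pi/9))*conj(exp(-2*I*pi/3)) + 1*(exp(-2*I*pi/3))*conj(1) + 1*(exp(8*I*pi/9))*conj(exp(2*I*pi/3)) + 1*(exp(4*I*pi/9))*conj(exp(-2*I*pi/3))
  = (1) + (exp(8*I*pi/9)) + (exp(-2*I*pi/9)) + (exp(2*I*pi/3)) + (exp(-4*I*pi/9)) + (exp(4*I*pi/9)) + (exp(-2*I*pi/3)) + (exp(2*I*pi/9)) + (exp(-8*I*pi/9))
  = 0.
(Exp terms are combined using exp(i*s)*conj(exp(i*t)) = exp(i*(s-t)), and sums of them are collapsed using the identity that for every m > 1 the m distinct m-th roots of unity sum to 0, e.g. 1 + exp(2*I*pi/3) + exp(-2*I*pi/3) = 0.)
Dividing by |G| = 9 gives 0/9 = 0, matching the row-orthogonality relation <chi_7, chi_3> = [chi_7 = chi_3].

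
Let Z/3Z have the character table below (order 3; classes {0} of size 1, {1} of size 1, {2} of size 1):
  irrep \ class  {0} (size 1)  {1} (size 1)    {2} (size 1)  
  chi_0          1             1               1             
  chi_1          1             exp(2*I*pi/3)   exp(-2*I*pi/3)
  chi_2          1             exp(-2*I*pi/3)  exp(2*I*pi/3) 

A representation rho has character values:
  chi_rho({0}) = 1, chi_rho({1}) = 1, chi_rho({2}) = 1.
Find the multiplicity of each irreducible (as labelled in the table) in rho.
Multiplicities: chi_0: 1, chi_1: 0, chi_2: 0.

Justification: Use <chi_rho, chi> = (1/|G|) sum_C |C| * chi_rho(C) * conj(chi(C)) with |G| = 3 for each irreducible chi in the table:
  <chi_rho, chi_0> = (1/3)[1*(1)*conj(1) + 1*(1)*conj(1) + 1*(1)*conj(1)]
      = (1/3)[(1) + (1) + (1)] = 3/3 = 1
  <chi_rho, chi_1> = (1/3)[1*(1)*conj(1) + 1*(1)*conj(exp(2*I*pi/3)) + 1*(1)*conj(exp(-2*I*pi/3))]
      = (1/3)[(1) + (exp(-2*I*pi/3)) + (exp(2*I*pi/3))] = 0/3 = 0
  <chi_rho, chi_2> = (1/3)[1*(1)*conj(1) + 1*(1)*conj(exp(-2*I*pi/3)) + 1*(1)*conj(exp(2*I*pi/3))]
      = (1/3)[(1) + (exp(2*I*pi/3)) + (exp(-2*I*pi/3))] = 0/3 = 0
(Exp terms are combined using exp(i*s)*conj(exp(i*t)) = exp(i*(s-t)), and sums of them are collapsed using the identity that for every m > 1 the m distinct m-th roots of unity sum to 0, e.g. 1 + exp(2*I*pi/3) + exp(-2*I*pi/3) = 0.)
Dimension check: dim(rho) = sum (mult * dim) = 1*1 + 0*1 + 0*1 = 1 = chi_rho(e) = 1.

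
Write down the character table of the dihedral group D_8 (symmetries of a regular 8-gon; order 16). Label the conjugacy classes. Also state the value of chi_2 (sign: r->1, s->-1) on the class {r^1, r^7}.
Conjugacy classes: {e} of size 1, {r^4} of size 1, {r^1, r^7} of size 2, {r^2, r^6} of size 2, {r^3, r^5} of size 2, {s, sr^2, ...} of size 4, {sr, sr^3, ...} of size 4.
Character table:
  irrep \ class              {e} (size 1)  {r^4} (size 1)  {r^1, r^7} (size 2)  {r^2, r^6} (size 2)  {r^3, r^5} (size 2)  {s, sr^2, ...} (size 4)  {sr, sr^3, ...} (size 4)
  chi_1 (triv)               1             1               1                    1                    1                    1                        1                       
  chi_2 (sign: r->1, s->-1)  1             1               1                    1                    1                    -1                       -1                      
  chi_3 (r->-1, s->1)        1             1               -1                   1                    -1                   1                        -1                      
  chi_4 (r->-1, s->-1)       1             1               -1                   1                    -1                   -1                       1                       
  chi_5 (2d, j=1)            2             -2              sqrt(2)              0                    -sqrt(2)             0                        0                       
  chi_6 (2d, j=2)            2             2               0                    -2                   0                    0                        0                       
  chi_7 (2d, j=3)            2             -2              -sqrt(2)             0                    sqrt(2)              0                        0                       

Spot check: chi_2 (sign: r->1, s->-1) on {r^1, r^7} = 1.

Argument: D_8 has order 2*8 = 16 with 7 conjugacy classes, hence 7 irreducibles. Sum of squared dims 1 + 1 + 1 + 1 + 4 + 4 + 4 = 16 = |G|. Linear characters come from the abelianisation; the 2-dimensional irreps have character r^k -> 2*cos(2*pi*j*k/8), reflections -> 0.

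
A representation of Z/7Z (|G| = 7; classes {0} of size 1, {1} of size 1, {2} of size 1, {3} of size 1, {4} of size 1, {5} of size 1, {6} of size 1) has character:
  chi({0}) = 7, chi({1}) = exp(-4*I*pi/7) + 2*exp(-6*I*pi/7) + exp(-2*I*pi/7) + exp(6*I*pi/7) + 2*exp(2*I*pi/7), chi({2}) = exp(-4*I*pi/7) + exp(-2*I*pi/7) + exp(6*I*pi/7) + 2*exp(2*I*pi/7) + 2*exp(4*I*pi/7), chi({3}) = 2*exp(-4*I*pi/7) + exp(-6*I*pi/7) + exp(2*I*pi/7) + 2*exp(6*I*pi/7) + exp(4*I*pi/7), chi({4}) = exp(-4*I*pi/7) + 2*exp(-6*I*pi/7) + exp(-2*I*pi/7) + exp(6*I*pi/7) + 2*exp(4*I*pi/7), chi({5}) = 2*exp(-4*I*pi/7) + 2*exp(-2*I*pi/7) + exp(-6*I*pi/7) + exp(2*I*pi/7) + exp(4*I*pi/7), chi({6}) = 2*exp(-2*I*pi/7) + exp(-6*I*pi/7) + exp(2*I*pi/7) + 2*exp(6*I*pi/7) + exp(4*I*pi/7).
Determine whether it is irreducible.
Not irreducible (reducible): <chi, chi> = 11 > 1.

<chi, chi> = (1/|G|) sum_C |C| * |chi(C)|^2 = (1/7)[1*|7|^2 + 1*|exp(-4*I*pi/7) + 2*exp(-6*I*pi/7) + exp(-2*I*pi/7) + exp(6*I*pi/7) + 2*exp(2*I*pi/7)|^2 + 1*|exp(-4*I*pi/7) + exp(-2*I*pi/7) + exp(6*I*pi/7) + 2*exp(2*I*pi/7) + 2*exp(4*I*pi/7)|^2 + 1*|2*exp(-4*I*pi/7) + exp(-6*I*pi/7) + exp(2*I*pi/7) + 2*exp(6*I*pi/7) + exp(4*I*pi/7)|^2 + 1*|exp(-4*I*pi/7) + 2*exp(-6*I*pi/7) + exp(-2*I*pi/7) + exp(6*I*pi/7) + 2*exp(4*I*pi/7)|^2 + 1*|2*exp(-4*I*pi/7) + 2*exp(-2*I*pi/7) + exp(-6*I*pi/7) + exp(2*I*pi/7) + exp(4*I*pi/7)|^2 + 1*|2*exp(-2*I*pi/7) + exp(-6*I*pi/7) + exp(2*I*pi/7) + 2*exp(6*I*pi/7) + exp(4*I*pi/7)|^2]
  = (1/7)[(49) + (11 + 7*exp(-4*I*pi/7) + 5*exp(-2*I*pi/7) + 7*exp(-6*I*pi/7) + 7*exp(6*I*pi/7) + 5*exp(2*I*pi/7) + 7*exp(4*I*pi/7)) + (11 + 7*exp(-2*I*pi/7) + 5*exp(-4*I*pi/7) + 7*exp(-6*I*pi/7) + 7*exp(6*I*pi/7) + 5*exp(4*I*pi/7) + 7*exp(2*I*pi/7)) + (11 + 7*exp(-4*I*pi/7) + 7*exp(-2*I*pi/7) + 5*exp(-6*I*pi/7) + 5*exp(6*I*pi/7) + 7*exp(2*I*pi/7) + 7*exp(4*I*pi/7)) + (11 + 7*exp(-4*I*pi/7) + 7*exp(-2*I*pi/7) + 5*exp(-6*I*pi/7) + 5*exp(6*I*pi/7) + 7*exp(2*I*pi/7) + 7*exp(4*I*pi/7)) + (11 + 7*exp(-2*I*pi/7) + 5*exp(-4*I*pi/7) + 7*exp(-6*I*pi/7) + 7*exp(6*I*pi/7) + 5*exp(4*I*pi/7) + 7*exp(2*I*pi/7)) + (11 + 7*exp(-4*I*pi/7) + 5*exp(-2*I*pi/7) + 7*exp(-6*I*pi/7) + 7*exp(6*I*pi/7) + 5*exp(2*I*pi/7) + 7*exp(4*I*pi/7))] = 77/7 = 11.
(Exp terms are combined using exp(i*s)*conj(exp(i*t)) = exp(i*(s-t)), and sums of them are collapsed using the identity that for every m > 1 the m distinct m-th roots of unity sum to 0, e.g. 1 + exp(2*I*pi/3) + exp(-2*I*pi/3) = 0.)
A character is irreducible iff <chi, chi> = 1, so this representation is reducible.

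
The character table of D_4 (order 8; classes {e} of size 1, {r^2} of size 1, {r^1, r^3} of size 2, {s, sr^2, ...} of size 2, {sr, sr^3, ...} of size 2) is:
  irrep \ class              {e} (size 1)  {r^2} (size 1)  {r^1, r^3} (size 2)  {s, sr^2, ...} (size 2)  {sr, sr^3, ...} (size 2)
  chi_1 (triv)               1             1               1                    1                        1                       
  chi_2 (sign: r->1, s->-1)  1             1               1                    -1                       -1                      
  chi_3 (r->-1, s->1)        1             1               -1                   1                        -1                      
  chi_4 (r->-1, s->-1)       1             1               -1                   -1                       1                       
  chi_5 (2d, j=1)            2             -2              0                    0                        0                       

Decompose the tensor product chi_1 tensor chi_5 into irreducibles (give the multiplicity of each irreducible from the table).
chi_1 tensor chi_5 = chi_5 (all other irreducibles have multiplicity 0).

Solution. The character of a tensor product is the pointwise product (chi_1 * chi_5)(C) = chi_1(C) * chi_5(C):
  {e}: (1)*(2), {r^2}: (1)*(-2), {r^1, r^3}: (1)*(0), {s, sr^2, ...}: (1)*(0), {sr, sr^3, ...}: (1)*(0)
so (chi_1 * chi_5) takes values
  {e} -> 2, {r^2} -> -2, {r^1, r^3} -> 0, {s, sr^2, ...} -> 0, {sr, sr^3, ...} -> 0.
Now take the inner product of this character with each irreducible chi from the table, <chi_1*chi_5, chi> = (1/8) sum_C |C| (chi_1*chi_5)(C) conj(chi(C)):
  <chi_1*chi_5, chi_1> = (1/8)[1*(2)*conj(1) + 1*(-2)*conj(1) + 2*(0)*conj(1) + 2*(0)*conj(1) + 2*(0)*conj(1)]
      = (1/8)[(2) + (-2) + (0) + (0) + (0)] = 0/8 = 0
  <chi_1*chi_5, chi_2> = (1/8)[1*(2)*conj(1) + 1*(-2)*conj(1) + 2*(0)*conj(1) + 2*(0)*conj(-1) + 2*(0)*conj(-1)]
      = (1/8)[(2) + (-2) + (0) + (0) + (0)] = 0/8 = 0
  <chi_1*chi_5, chi_3> = (1/8)[1*(2)*conj(1) + 1*(-2)*conj(1) + 2*(0)*conj(-1) + 2*(0)*conj(1) + 2*(0)*conj(-1)]
      = (1/8)[(2) + (-2) + (0) + (0) + (0)] = 0/8 = 0
  <chi_1*chi_5, chi_4> = (1/8)[1*(2)*conj(1) + 1*(-2)*conj(1) + 2*(0)*conj(-1) + 2*(0)*conj(-1) + 2*(0)*conj(1)]
      = (1/8)[(2) + (-2) + (0) + (0) + (0)] = 0/8 = 0
  <chi_1*chi_5, chi_5> = (1/8)[1*(2)*conj(2) + 1*(-2)*conj(-2) + 2*(0)*conj(0) + 2*(0)*conj(0) + 2*(0)*conj(0)]
      = (1/8)[(4) + (4) + (0) + (0) + (0)] = 8/8 = 1
Hence the multiplicities are chi_5: 1. Dimension check: dim(chi_1)*dim(chi_5) = 1*2 = 2 and sum (mult * dim) = 1*2 = 2.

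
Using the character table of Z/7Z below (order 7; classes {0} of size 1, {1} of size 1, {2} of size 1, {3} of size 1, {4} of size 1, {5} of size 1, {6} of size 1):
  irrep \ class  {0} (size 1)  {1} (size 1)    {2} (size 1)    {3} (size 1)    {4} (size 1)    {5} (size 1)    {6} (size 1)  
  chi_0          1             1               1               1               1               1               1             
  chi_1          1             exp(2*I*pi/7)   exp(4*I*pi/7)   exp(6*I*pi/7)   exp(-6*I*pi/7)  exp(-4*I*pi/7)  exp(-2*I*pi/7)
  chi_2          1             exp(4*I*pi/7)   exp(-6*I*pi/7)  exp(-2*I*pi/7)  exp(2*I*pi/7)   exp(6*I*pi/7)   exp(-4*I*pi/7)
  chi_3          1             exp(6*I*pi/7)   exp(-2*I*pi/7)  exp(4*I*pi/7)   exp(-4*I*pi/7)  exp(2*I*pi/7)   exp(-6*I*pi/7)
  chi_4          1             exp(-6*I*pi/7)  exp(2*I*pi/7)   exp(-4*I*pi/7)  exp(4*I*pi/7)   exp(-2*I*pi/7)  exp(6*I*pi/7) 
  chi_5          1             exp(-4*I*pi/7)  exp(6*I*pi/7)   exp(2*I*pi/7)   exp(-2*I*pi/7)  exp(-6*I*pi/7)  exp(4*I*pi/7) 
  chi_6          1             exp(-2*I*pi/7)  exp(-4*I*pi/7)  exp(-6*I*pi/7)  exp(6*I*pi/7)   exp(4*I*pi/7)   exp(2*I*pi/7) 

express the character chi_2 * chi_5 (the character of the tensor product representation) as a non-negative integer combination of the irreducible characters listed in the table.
chi_2 tensor chi_5 = chi_0 (all other irreducibles have multiplicity 0).

Explanation: The character of a tensor product is the pointwise product (chi_2 * chi_5)(C) = chi_2(C) * chi_5(C):
  {0}: (1)*(1), {1}: (exp(4*I*pi/7))*(exp(-4*I*pi/7)), {2}: (exp(-6*I*pi/7))*(exp(6*I*pi/7)), {3}: (exp(-2*I*pi/7))*(exp(2*I*pi/7)), {4}: (exp(2*I*pi/7))*(exp(-2*I*pi/7)), {5}: (exp(6*I*pi/7))*(exp(-6*I*pi/7)), {6}: (exp(-4*I*pi/7))*(exp(4*I*pi/7))
so (chi_2 * chi_5) takes values
  {0} -> 1, {1} -> 1, {2} -> 1, {3} -> 1, {4} -> 1, {5} -> 1, {6} -> 1.
Now take the inner product of this character with each irreducible chi from the table, <chi_2*chi_5, chi> = (1/7) sum_C |C| (chi_2*chi_5)(C) conj(chi(C)):
  <chi_2*chi_5, chi_0> = (1/7)[1*(1)*conj(1) + 1*(1)*conj(1) + 1*(1)*conj(1) + 1*(1)*conj(1) + 1*(1)*conj(1) + 1*(1)*conj(1) + 1*(1)*conj(1)]
      = (1/7)[(1) + (1) + (1) + (1) + (1) + (1) + (1)] = 7/7 = 1
  <chi_2*chi_5, chi_1> = (1/7)[1*(1)*conj(1) + 1*(1)*conj(exp(2*I*pi/7)) + 1*(1)*conj(exp(4*I*pi/7)) + 1*(1)*conj(exp(6*I*pi/7)) + 1*(1)*conj(exp(-6*I*pi/7)) + 1*(1)*conj(exp(-4*I*pi/7)) + 1*(1)*conj(exp(-2*I*pi/7))]
      = (1/7)[(1) + (exp(-2*I*pi/7)) + (exp(-4*I*pi/7)) + (exp(-6*I*pi/7)) + (exp(6*I*pi/7)) + (exp(4*I*pi/7)) + (exp(2*I*pi/7))] = 0/7 = 0
  <chi_2*chi_5, chi_2> = (1/7)[1*(1)*conj(1) + 1*(1)*conj(exp(4*I*pi/7)) + 1*(1)*conj(exp(-6*I*pi/7)) + 1*(1)*conj(exp(-2*I*pi/7)) + 1*(1)*conj(exp(2*I*pi/7)) + 1*(1)*conj(exp(6*I*pi/7)) + 1*(1)*conj(exp(-4*I*pi/7))]
      = (1/7)[(1) + (exp(-4*I*pi/7)) + (exp(6*I*pi/7)) + (exp(2*I*pi/7)) + (exp(-2*I*pi/7)) + (exp(-6*I*pi/7)) + (exp(4*I*pi/7))] = 0/7 = 0
  <chi_2*chi_5, chi_3> = (1/7)[1*(1)*conj(1) + 1*(1)*conj(exp(6*I*pi/7)) + 1*(1)*conj(exp(-2*I*pi/7)) + 1*(1)*conj(exp(4*I*pi/7)) + 1*(1)*conj(exp(-4*I*pi/7)) + 1*(1)*conj(exp(2*I*pi/7)) + 1*(1)*conj(exp(-6*I*pi/7))]
      = (1/7)[(1) + (exp(-6*I*pi/7)) + (exp(2*I*pi/7)) + (exp(-4*I*pi/7)) + (exp(4*I*pi/7)) + (exp(-2*I*pi/7)) + (exp(6*I*pi/7))] = 0/7 = 0
  <chi_2*chi_5, chi_4> = (1/7)[1*(1)*conj(1) + 1*(1)*conj(exp(-6*I*pi/7)) + 1*(1)*conj(exp(2*I*pi/7)) + 1*(1)*conj(exp(-4*I*pi/7)) + 1*(1)*conj(exp(4*I*pi/7)) + 1*(1)*conj(exp(-2*I*pi/7)) + 1*(1)*conj(exp(6*I*pi/7))]
      = (1/7)[(1) + (exp(6*I*pi/7)) + (exp(-2*I*pi/7)) + (exp(4*I*pi/7)) + (exp(-4*I*pi/7)) + (exp(2*I*pi/7)) + (exp(-6*I*pi/7))] = 0/7 = 0
  <chi_2*chi_5, chi_5> = (1/7)[1*(1)*conj(1) + 1*(1)*conj(exp(-4*I*pi/7)) + 1*(1)*conj(exp(6*I*pi/7)) + 1*(1)*conj(exp(2*I*pi/7)) + 1*(1)*conj(exp(-2*I*pi/7)) + 1*(1)*conj(exp(-6*I*pi/7)) + 1*(1)*conj(exp(4*I*pi/7))]
      = (1/7)[(1) + (exp(4*I*pi/7)) + (exp(-6*I*pi/7)) + (exp(-2*I*pi/7)) + (exp(2*I*pi/7)) + (exp(6*I*pi/7)) + (exp(-4*I*pi/7))] = 0/7 = 0
  <chi_2*chi_5, chi_6> = (1/7)[1*(1)*conj(1) + 1*(1)*conj(exp(-2*I*pi/7)) + 1*(1)*conj(exp(-4*I*pi/7)) + 1*(1)*conj(exp(-6*I*pi/7)) + 1*(1)*conj(exp(6*I*pi/7)) + 1*(1)*conj(exp(4*I*pi/7)) + 1*(1)*conj(exp(2*I*pi/7))]
      = (1/7)[(1) + (exp(2*I*pi/7)) + (exp(4*I*pi/7)) + (exp(6*I*pi/7)) + (exp(-6*I*pi/7)) + (exp(-4*I*pi/7)) + (exp(-2*I*pi/7))] = 0/7 = 0
(Exp terms are combined using exp(i*s)*conj(exp(i*t)) = exp(i*(s-t)), and sums of them are collapsed using the identity that for every m > 1 the m distinct m-th roots of unity sum to 0, e.g. 1 + exp(2*I*pi/3) + exp(-2*I*pi/3) = 0.)
Hence the multiplicities are chi_0: 1. Dimension check: dim(chi_2)*dim(chi_5) = 1*1 = 1 and sum (mult * dim) = 1*1 = 1.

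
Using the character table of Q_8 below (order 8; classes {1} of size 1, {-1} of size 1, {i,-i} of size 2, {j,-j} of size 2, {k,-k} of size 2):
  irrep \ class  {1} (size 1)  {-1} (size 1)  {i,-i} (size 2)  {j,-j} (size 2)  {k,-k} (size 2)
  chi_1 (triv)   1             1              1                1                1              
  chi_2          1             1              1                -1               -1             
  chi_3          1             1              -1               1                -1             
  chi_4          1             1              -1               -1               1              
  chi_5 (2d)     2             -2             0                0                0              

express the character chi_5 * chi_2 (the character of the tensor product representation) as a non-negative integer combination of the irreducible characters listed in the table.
chi_5 tensor chi_2 = chi_5 (all other irreducibles have multiplicity 0).

Argument: The character of a tensor product is the pointwise product (chi_5 * chi_2)(C) = chi_5(C) * chi_2(C):
  {1}: (2)*(1), {-1}: (-2)*(1), {i,-i}: (0)*(1), {j,-j}: (0)*(-1), {k,-k}: (0)*(-1)
so (chi_5 * chi_2) takes values
  {1} -> 2, {-1} -> -2, {i,-i} -> 0, {j,-j} -> 0, {k,-k} -> 0.
Now take the inner product of this character with each irreducible chi from the table, <chi_5*chi_2, chi> = (1/8) sum_C |C| (chi_5*chi_2)(C) conj(chi(C)):
  <chi_5*chi_2, chi_1> = (1/8)[1*(2)*conj(1) + 1*(-2)*conj(1) + 2*(0)*conj(1) + 2*(0)*conj(1) + 2*(0)*conj(1)]
      = (1/8)[(2) + (-2) + (0) + (0) + (0)] = 0/8 = 0
  <chi_5*chi_2, chi_2> = (1/8)[1*(2)*conj(1) + 1*(-2)*conj(1) + 2*(0)*conj(1) + 2*(0)*conj(-1) + 2*(0)*conj(-1)]
      = (1/8)[(2) + (-2) + (0) + (0) + (0)] = 0/8 = 0
  <chi_5*chi_2, chi_3> = (1/8)[1*(2)*conj(1) + 1*(-2)*conj(1) + 2*(0)*conj(-1) + 2*(0)*conj(1) + 2*(0)*conj(-1)]
      = (1/8)[(2) + (-2) + (0) + (0) + (0)] = 0/8 = 0
  <chi_5*chi_2, chi_4> = (1/8)[1*(2)*conj(1) + 1*(-2)*conj(1) + 2*(0)*conj(-1) + 2*(0)*conj(-1) + 2*(0)*conj(1)]
      = (1/8)[(2) + (-2) + (0) + (0) + (0)] = 0/8 = 0
  <chi_5*chi_2, chi_5> = (1/8)[1*(2)*conj(2) + 1*(-2)*conj(-2) + 2*(0)*conj(0) + 2*(0)*conj(0) + 2*(0)*conj(0)]
      = (1/8)[(4) + (4) + (0) + (0) + (0)] = 8/8 = 1
Hence the multiplicities are chi_5: 1. Dimension check: dim(chi_5)*dim(chi_2) = 2*1 = 2 and sum (mult * dim) = 1*2 = 2.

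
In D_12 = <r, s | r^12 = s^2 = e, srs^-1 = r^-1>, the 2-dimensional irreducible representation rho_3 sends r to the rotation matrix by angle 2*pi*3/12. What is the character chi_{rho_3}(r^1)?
chi_{rho_3}(r^1) = 2*cos(2*pi*3*1/12) = 0

Proof sketch: rho_3(r^1) is rotation by angle 2*pi*3*1/12, whose trace is 2*cos(2*pi*3*1/12) = 0.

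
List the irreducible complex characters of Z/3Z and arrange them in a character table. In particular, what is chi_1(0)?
Character table of Z/3Z (irreps indexed chi_0,...,chi_2 with chi_k(m) = zeta_3^(k*m), zeta_3 = exp(2*pi*i/3)):
  irrep \ class  {0} (size 1)  {1} (size 1)    {2} (size 1)  
  chi_0          1             1               1             
  chi_1          1             exp(2*I*pi/3)   exp(-2*I*pi/3)
  chi_2          1             exp(-2*I*pi/3)  exp(2*I*pi/3) 

Spot check: chi_1(0) = zeta_3^(1*0) = zeta_3^0 = 1.

Explanation: Z/3Z is abelian, so all 3 irreducible complex representations are 1-dimensional. They are given by chi_k(m) = zeta_3^(k*m) for k = 0,...,2. Row orthogonality: sum_m chi_k(m) conj(chi_l(m)) = 3 * [k = l].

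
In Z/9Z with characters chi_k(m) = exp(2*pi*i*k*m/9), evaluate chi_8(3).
chi_8(3) = zeta_9^24 = exp(-2*I*pi/3)

Argument: chi_8(3) = zeta_9^(8*3) = zeta_9^24. Since zeta_9^9 = 1, this equals zeta_9^6 = exp(2*pi*i*6/9) = exp(-2*I*pi/3).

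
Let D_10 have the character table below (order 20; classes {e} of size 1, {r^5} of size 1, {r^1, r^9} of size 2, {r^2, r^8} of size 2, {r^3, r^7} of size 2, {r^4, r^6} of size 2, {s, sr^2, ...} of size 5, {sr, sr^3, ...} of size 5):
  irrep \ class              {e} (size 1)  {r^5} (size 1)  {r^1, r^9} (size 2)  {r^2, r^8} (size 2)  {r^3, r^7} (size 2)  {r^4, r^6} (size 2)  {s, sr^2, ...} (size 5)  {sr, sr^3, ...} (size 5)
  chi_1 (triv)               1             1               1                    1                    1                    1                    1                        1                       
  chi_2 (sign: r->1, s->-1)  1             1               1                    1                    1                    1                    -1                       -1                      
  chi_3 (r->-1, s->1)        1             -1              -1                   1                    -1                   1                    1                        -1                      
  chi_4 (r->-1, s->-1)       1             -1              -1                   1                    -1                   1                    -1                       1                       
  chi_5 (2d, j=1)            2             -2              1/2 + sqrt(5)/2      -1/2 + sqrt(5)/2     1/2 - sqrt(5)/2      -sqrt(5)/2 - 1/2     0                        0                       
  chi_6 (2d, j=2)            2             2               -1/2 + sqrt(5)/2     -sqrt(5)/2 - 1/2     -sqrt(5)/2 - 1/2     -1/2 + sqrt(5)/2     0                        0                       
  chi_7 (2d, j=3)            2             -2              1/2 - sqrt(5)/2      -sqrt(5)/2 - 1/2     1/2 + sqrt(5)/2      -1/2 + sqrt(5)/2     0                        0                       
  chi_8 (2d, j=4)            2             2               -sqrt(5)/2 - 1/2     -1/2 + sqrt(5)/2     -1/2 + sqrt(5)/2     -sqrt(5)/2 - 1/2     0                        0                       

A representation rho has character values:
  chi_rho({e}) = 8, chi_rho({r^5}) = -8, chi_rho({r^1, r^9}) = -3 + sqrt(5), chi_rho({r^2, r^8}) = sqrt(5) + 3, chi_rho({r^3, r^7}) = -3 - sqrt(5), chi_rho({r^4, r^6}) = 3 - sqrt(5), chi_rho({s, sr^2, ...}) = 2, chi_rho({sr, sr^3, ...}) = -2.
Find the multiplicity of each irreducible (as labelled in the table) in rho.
Multiplicities: chi_1: 0, chi_2: 0, chi_3: 3, chi_4: 1, chi_5: 2, chi_6: 0, chi_7: 0, chi_8: 0.

Solution. Use <chi_rho, chi> = (1/|G|) sum_C |C| * chi_rho(C) * conj(chi(C)) with |G| = 20 for each irreducible chi in the table:
  <chi_rho, chi_1> = (1/20)[1*(8)*conj(1) + 1*(-8)*conj(1) + 2*(-3 + sqrt(5))*conj(1) + 2*(sqrt(5) + 3)*conj(1) + 2*(-3 - sqrt(5))*conj(1) + 2*(3 - sqrt(5))*conj(1) + 5*(2)*conj(1) + 5*(-2)*conj(1)]
      = (1/20)[(8) + (-8) + (-6 + 2*sqrt(5)) + (2*sqrt(5) + 6) + (-6 - 2*sqrt(5)) + (6 - 2*sqrt(5)) + (10) + (-10)] = 0/20 = 0
  <chi_rho, chi_2> = (1/20)[1*(8)*conj(1) + 1*(-8)*conj(1) + 2*(-3 + sqrt(5))*conj(1) + 2*(sqrt(5) + 3)*conj(1) + 2*(-3 - sqrt(5))*conj(1) + 2*(3 - sqrt(5))*conj(1) + 5*(2)*conj(-1) + 5*(-2)*conj(-1)]
      = (1/20)[(8) + (-8) + (-6 + 2*sqrt(5)) + (2*sqrt(5) + 6) + (-6 - 2*sqrt(5)) + (6 - 2*sqrt(5)) + (-10) + (10)] = 0/20 = 0
  <chi_rho, chi_3> = (1/20)[1*(8)*conj(1) + 1*(-8)*conj(-1) + 2*(-3 + sqrt(5))*conj(-1) + 2*(sqrt(5) + 3)*conj(1) + 2*(-3 - sqrt(5))*conj(-1) + 2*(3 - sqrt(5))*conj(1) + 5*(2)*conj(1) + 5*(-2)*conj(-1)]
      = (1/20)[(8) + (8) + (6 - 2*sqrt(5)) + (2*sqrt(5) + 6) + (2*sqrt(5) + 6) + (6 - 2*sqrt(5)) + (10) + (10)] = 60/20 = 3
  <chi_rho, chi_4> = (1/20)[1*(8)*conj(1) + 1*(-8)*conj(-1) + 2*(-3 + sqrt(5))*conj(-1) + 2*(sqrt(5) + 3)*conj(1) + 2*(-3 - sqrt(5))*conj(-1) + 2*(3 - sqrt(5))*conj(1) + 5*(2)*conj(-1) + 5*(-2)*conj(1)]
      = (1/20)[(8) + (8) + (6 - 2*sqrt(5)) + (2*sqrt(5) + 6) + (2*sqrt(5) + 6) + (6 - 2*sqrt(5)) + (-10) + (-10)] = 20/20 = 1
  <chi_rho, chi_5> = (1/20)[1*(8)*conj(2) + 1*(-8)*conj(-2) + 2*(-3 + sqrt(5))*conj(1/2 + sqrt(5)/2) + 2*(sqrt(5) + 3)*conj(-1/2 + sqrt(5)/2) + 2*(-3 - sqrt(5))*conj(1/2 - sqrt(5)/2) + 2*(3 - sqrt(5))*conj(-sqrt(5)/2 - 1/2) + 5*(2)*conj(0) + 5*(-2)*conj(0)]
      = (1/20)[(16) + (16) + (2 - 2*sqrt(5)) + (2 + 2*sqrt(5)) + (2 + 2*sqrt(5)) + (2 - 2*sqrt(5)) + (0) + (0)] = 40/20 = 2
  <chi_rho, chi_6> = (1/20)[1*(8)*conj(2) + 1*(-8)*conj(2) + 2*(-3 + sqrt(5))*conj(-1/2 + sqrt(5)/2) + 2*(sqrt(5) + 3)*conj(-sqrt(5)/2 - 1/2) + 2*(-3 - sqrt(5))*conj(-sqrt(5)/2 - 1/2) + 2*(3 - sqrt(5))*conj(-1/2 + sqrt(5)/2) + 5*(2)*conj(0) + 5*(-2)*conj(0)]
      = (1/20)[(16) + (-16) + (8 - 4*sqrt(5)) + (-4*sqrt(5) - 8) + (8 + 4*sqrt(5)) + (-8 + 4*sqrt(5)) + (0) + (0)] = 0/20 = 0
  <chi_rho, chi_7> = (1/20)[1*(8)*conj(2) + 1*(-8)*conj(-2) + 2*(-3 + sqrt(5))*conj(1/2 - sqrt(5)/2) + 2*(sqrt(5) + 3)*conj(-sqrt(5)/2 - 1/2) + 2*(-3 - sqrt(5))*conj(1/2 + sqrt(5)/2) + 2*(3 - sqrt(5))*conj(-1/2 + sqrt(5)/2) + 5*(2)*conj(0) + 5*(-2)*conj(0)]
      = (1/20)[(16) + (16) + (-8 + 4*sqrt(5)) + (-4*sqrt(5) - 8) + (-4*sqrt(5) - 8) + (-8 + 4*sqrt(5)) + (0) + (0)] = 0/20 = 0
  <chi_rho, chi_8> = (1/20)[1*(8)*conj(2) + 1*(-8)*conj(2) + 2*(-3 + sqrt(5))*conj(-sqrt(5)/2 - 1/2) + 2*(sqrt(5) + 3)*conj(-1/2 + sqrt(5)/2) + 2*(-3 - sqrt(5))*conj(-1/2 + sqrt(5)/2) + 2*(3 - sqrt(5))*conj(-sqrt(5)/2 - 1/2) + 5*(2)*conj(0) + 5*(-2)*conj(0)]
      = (1/20)[(16) + (-16) + (-2 + 2*sqrt(5)) + (2 + 2*sqrt(5)) + (-2*sqrt(5) - 2) + (2 - 2*sqrt(5)) + (0) + (0)] = 0/20 = 0
Dimension check: dim(rho) = sum (mult * dim) = 0*1 + 0*1 + 3*1 + 1*1 + 2*2 + 0*2 + 0*2 + 0*2 = 8 = chi_rho(e) = 8.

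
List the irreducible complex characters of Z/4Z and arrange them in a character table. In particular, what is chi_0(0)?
Character table of Z/4Z (irreps indexed chi_0,...,chi_3 with chi_k(m) = zeta_4^(k*m), zeta_4 = exp(2*pi*i/4)):
  irrep \ class  {0} (size 1)  {1} (size 1)  {2} (size 1)  {3} (size 1)
  chi_0          1             1             1             1           
  chi_1          1             I             -1            -I          
  chi_2          1             -1            1             -1          
  chi_3          1             -I            -1            I           

Spot check: chi_0(0) = zeta_4^(0*0) = zeta_4^0 = 1.

Argument: Z/4Z is abelian, so all 4 irreducible complex representations are 1-dimensional. They are given by chi_k(m) = zeta_4^(k*m) for k = 0,...,3. Row orthogonality: sum_m chi_k(m) conj(chi_l(m)) = 4 * [k = l].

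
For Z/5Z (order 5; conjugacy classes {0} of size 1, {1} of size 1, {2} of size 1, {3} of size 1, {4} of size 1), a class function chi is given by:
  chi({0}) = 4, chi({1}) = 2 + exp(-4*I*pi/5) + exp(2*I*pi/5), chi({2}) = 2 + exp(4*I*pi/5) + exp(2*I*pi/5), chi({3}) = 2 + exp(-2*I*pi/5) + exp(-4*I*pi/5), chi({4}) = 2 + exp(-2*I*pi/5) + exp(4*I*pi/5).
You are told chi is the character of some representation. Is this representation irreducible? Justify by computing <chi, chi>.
Not irreducible (reducible): <chi, chi> = 6 > 1.

Details: <chi, chi> = (1/|G|) sum_C |C| * |chi(C)|^2 = (1/5)[1*|4|^2 + 1*|2 + exp(-4*I*pi/5) + exp(2*I*pi/5)|^2 + 1*|2 + exp(4*I*pi/5) + exp(2*I*pi/5)|^2 + 1*|2 + exp(-2*I*pi/5) + exp(-4*I*pi/5)|^2 + 1*|2 + exp(-2*I*pi/5) + exp(4*I*pi/5)|^2]
  = (1/5)[(16) + (6 + 2*exp(-2*I*pi/5) + 3*exp(-4*I*pi/5) + 3*exp(4*I*pi/5) + 2*exp(2*I*pi/5)) + (6 + 3*exp(-2*I*pi/5) + 2*exp(-4*I*pi/5) + 2*exp(4*I*pi/5) + 3*exp(2*I*pi/5)) + (6 + 3*exp(-2*I*pi/5) + 2*exp(-4*I*pi/5) + 2*exp(4*I*pi/5) + 3*exp(2*I*pi/5)) + (6 + 2*exp(-2*I*pi/5) + 3*exp(-4*I*pi/5) + 3*exp(4*I*pi/5) + 2*exp(2*I*pi/5))] = 30/5 = 6.
(Exp terms are combined using exp(i*s)*conj(exp(i*t)) = exp(i*(s-t)), and sums of them are collapsed using the identity that for every m > 1 the m distinct m-th roots of unity sum to 0, e.g. 1 + exp(2*I*pi/3) + exp(-2*I*pi/3) = 0.)
A character is irreducible iff <chi, chi> = 1, so this representation is reducible.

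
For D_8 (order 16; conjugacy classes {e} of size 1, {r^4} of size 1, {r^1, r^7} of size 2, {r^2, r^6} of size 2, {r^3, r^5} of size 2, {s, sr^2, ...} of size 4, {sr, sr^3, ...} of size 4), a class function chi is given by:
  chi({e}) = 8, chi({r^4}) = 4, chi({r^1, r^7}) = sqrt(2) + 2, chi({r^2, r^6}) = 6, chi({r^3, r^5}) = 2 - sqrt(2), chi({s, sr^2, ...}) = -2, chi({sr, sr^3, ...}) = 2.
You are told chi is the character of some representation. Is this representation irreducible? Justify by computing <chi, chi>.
Not irreducible (reducible): <chi, chi> = 13 > 1.

Argument: <chi, chi> = (1/|G|) sum_C |C| * |chi(C)|^2 = (1/16)[1*|8|^2 + 1*|4|^2 + 2*|sqrt(2) + 2|^2 + 2*|6|^2 + 2*|2 - sqrt(2)|^2 + 4*|-2|^2 + 4*|2|^2]
  = (1/16)[(64) + (16) + (8*sqrt(2) + 12) + (72) + (12 - 8*sqrt(2)) + (16) + (16)] = 208/16 = 13.
A character is irreducible iff <chi, chi> = 1, so this representation is reducible.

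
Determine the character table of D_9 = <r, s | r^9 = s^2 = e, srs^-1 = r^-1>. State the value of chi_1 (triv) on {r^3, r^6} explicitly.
Conjugacy classes: {e} of size 1, {r^1, r^8} of size 2, {r^2, r^7} of size 2, {r^3, r^6} of size 2, {r^4, r^5} of size 2, {s, sr, ..., sr^8} of size 9.
Character table:
  irrep \ class              {e} (size 1)  {r^1, r^8} (size 2)  {r^2, r^7} (size 2)  {r^3, r^6} (size 2)  {r^4, r^5} (size 2)  {s, sr, ..., sr^8} (size 9)
  chi_1 (triv)               1             1                    1                    1                    1                    1                          
  chi_2 (sign: r->1, s->-1)  1             1                    1                    1                    1                    -1                         
  chi_3 (2d, j=1)            2             2*cos(2*pi/9)        2*cos(4*pi/9)        -1                   -2*cos(pi/9)         0                          
  chi_4 (2d, j=2)            2             2*cos(4*pi/9)        -2*cos(pi/9)         -1                   2*cos(2*pi/9)        0                          
  chi_5 (2d, j=3)            2             -1                   -1                   2                    -1                   0                          
  chi_6 (2d, j=4)            2             -2*cos(pi/9)         2*cos(2*pi/9)        -1                   2*cos(4*pi/9)        0                          

Spot check: chi_1 (triv) on {r^3, r^6} = 1.

Proof sketch: D_9 has order 2*9 = 18 with 6 conjugacy classes, hence 6 irreducibles. Sum of squared dims 1 + 1 + 4 + 4 + 4 + 4 = 18 = |G|. Linear characters come from the abelianisation; the 2-dimensional irreps have character r^k -> 2*cos(2*pi*j*k/9), reflections -> 0.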